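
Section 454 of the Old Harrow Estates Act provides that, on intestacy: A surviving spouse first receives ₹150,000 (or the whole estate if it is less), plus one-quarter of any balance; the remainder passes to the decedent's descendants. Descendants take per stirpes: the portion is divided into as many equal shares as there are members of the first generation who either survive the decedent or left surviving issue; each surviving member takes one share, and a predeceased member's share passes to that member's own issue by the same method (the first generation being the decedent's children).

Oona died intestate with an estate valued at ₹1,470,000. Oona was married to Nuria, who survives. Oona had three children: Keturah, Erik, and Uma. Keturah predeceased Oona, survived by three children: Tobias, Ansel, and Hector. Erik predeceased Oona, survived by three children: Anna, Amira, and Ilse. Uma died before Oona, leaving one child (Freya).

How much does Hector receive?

Hector receives ₹110,000.

Nuria first takes ₹150,000, leaving a balance of ₹1,320,000. Nuria then takes one-quarter of the balance (₹330,000), for a total of ₹480,000. The remaining ₹990,000 passes to the descendants.
The descendants' portion (₹990,000) is divided into 3 shares of ₹330,000: Keturah's ₹330,000 share passes to Keturah's issue; Erik's ₹330,000 share passes to Erik's issue; Uma's ₹330,000 share passes to Uma's issue.
Keturah's share (₹330,000) is divided into 3 shares of ₹110,000: Tobias, Ansel, and Hector each take ₹110,000.
Erik's share (₹330,000) is divided into 3 shares of ₹110,000: Anna, Amira, and Ilse each take ₹110,000.
Uma's share (₹330,000) passes entirely to Freya.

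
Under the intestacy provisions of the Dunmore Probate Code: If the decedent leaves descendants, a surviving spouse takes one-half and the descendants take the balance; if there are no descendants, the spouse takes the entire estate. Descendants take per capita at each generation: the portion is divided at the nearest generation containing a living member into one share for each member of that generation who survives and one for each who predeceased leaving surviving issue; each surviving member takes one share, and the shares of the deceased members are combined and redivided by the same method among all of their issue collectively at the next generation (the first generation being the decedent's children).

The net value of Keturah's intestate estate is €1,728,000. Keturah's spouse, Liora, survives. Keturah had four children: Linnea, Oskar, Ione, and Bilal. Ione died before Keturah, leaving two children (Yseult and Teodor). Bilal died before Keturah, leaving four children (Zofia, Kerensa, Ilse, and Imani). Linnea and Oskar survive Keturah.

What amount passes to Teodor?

Teodor receives €72,000.

Liora takes one-half of €1,728,000 = €864,000. The remaining €864,000 passes to the descendants.
The descendants' portion (€864,000) is divided at the children's generation into 4 shares of €216,000. Linnea and Oskar each take €216,000. The 2 shares of the deceased (Ione and Bilal) are combined into a pool of €432,000.
That pool (€432,000) is divided at the grandchildren's generation equally among Yseult, Teodor, Zofia, Kerensa, Ilse, and Imani: €72,000 each.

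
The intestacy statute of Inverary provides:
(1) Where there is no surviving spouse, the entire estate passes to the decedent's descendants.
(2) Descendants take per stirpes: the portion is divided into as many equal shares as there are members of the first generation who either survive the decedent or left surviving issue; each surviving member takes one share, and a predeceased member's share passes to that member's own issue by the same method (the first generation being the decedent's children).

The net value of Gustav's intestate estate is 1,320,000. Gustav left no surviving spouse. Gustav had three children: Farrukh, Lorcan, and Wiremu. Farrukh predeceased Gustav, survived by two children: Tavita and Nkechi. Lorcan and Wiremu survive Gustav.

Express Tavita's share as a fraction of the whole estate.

Tavita receives 1/6 of the estate.

The entire 1,320,000 passes to the descendants.
That amount (1,320,000) is divided into 3 shares of 440,000: Lorcan and Wiremu each take 440,000; Farrukh's 440,000 share passes to Farrukh's issue.
Farrukh's share (440,000) is divided into 2 shares of 220,000: Tavita and Nkechi each take 220,000.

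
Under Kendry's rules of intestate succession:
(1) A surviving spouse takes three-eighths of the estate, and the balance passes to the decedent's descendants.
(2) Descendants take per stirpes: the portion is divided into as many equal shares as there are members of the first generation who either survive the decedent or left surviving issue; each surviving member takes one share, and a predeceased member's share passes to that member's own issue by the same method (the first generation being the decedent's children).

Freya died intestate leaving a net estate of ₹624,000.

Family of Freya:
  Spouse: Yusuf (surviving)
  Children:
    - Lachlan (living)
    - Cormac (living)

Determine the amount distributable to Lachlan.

Yusuf takes three-eighths of ₹624,000 = ₹234,000. The remaining ₹390,000 passes to the descendants.
The descendants' portion (₹390,000) is divided into 2 shares of ₹195,000: Lachlan and Cormac each take ₹195,000.

Lachlan receives ₹195,000.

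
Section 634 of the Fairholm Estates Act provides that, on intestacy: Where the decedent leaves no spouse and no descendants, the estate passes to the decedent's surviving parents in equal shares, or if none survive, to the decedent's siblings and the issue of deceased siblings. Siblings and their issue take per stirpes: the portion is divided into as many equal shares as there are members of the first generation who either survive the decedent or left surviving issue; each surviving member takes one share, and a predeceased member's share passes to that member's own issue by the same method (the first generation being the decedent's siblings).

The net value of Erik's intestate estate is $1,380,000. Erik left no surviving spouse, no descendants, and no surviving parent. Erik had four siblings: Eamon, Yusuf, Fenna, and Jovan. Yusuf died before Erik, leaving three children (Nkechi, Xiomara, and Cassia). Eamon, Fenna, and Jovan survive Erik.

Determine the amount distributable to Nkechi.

Nkechi receives $115,000.

The entire $1,380,000 passes to the siblings and their issue.
That amount ($1,380,000) is divided into 4 shares of $345,000: Eamon, Fenna, and Jovan each take $345,000; Yusuf's $345,000 share passes to Yusuf's issue.
Yusuf's share ($345,000) is divided into 3 shares of $115,000: Nkechi, Xiomara, and Cassia each take $115,000.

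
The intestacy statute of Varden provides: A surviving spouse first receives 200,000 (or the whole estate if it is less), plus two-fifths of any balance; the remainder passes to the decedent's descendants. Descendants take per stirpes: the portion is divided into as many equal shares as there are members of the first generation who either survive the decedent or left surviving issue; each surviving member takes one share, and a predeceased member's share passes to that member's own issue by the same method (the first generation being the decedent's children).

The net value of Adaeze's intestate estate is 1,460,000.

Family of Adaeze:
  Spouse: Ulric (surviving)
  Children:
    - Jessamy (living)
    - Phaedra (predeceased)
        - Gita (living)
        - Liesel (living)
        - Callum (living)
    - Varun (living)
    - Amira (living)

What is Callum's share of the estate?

Callum receives 63,000.

Ulric first takes 200,000, leaving a balance of 1,260,000. Ulric then takes two-fifths of the balance (504,000), for a total of 704,000. The remaining 756,000 passes to the descendants.
The descendants' portion (756,000) is divided into 4 shares of 189,000: Jessamy, Varun, and Amira each take 189,000; Phaedra's 189,000 share passes to Phaedra's issue.
Phaedra's share (189,000) is divided into 3 shares of 63,000: Gita, Liesel, and Callum each take 63,000.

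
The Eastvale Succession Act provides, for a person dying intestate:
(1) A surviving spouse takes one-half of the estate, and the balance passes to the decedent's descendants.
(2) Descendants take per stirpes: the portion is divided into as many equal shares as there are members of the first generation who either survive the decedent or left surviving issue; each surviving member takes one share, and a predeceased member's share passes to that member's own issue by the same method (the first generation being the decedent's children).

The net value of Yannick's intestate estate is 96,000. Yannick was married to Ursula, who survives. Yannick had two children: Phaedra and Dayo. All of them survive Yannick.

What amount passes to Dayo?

Dayo receives 24,000.

Ursula takes one-half of 96,000 = 48,000. The remaining 48,000 passes to the descendants.
The descendants' portion (48,000) is divided into 2 shares of 24,000: Phaedra and Dayo each take 24,000.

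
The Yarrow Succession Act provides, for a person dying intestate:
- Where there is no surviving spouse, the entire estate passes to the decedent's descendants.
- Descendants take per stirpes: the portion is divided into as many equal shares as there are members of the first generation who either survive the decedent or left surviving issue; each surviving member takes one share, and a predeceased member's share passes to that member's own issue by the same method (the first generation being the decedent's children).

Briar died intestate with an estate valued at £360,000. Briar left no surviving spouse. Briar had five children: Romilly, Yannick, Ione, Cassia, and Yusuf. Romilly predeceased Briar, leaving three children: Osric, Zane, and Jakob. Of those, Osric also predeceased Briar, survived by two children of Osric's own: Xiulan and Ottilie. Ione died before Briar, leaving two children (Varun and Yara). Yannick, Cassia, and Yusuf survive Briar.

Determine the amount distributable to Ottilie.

The entire £360,000 passes to the descendants.
That amount (£360,000) is divided into 5 shares of £72,000: Yannick, Cassia, and Yusuf each take £72,000; Romilly's £72,000 share passes to Romilly's issue; Ione's £72,000 share passes to Ione's issue.
Romilly's share (£72,000) is divided into 3 shares of £24,000: Zane and Jakob each take £24,000; Osric's £24,000 share passes to Osric's issue.
Osric's share (£24,000) is divided into 2 shares of £12,000: Xiulan and Ottilie each take £12,000.
Ione's share (£72,000) is divided into 2 shares of £36,000: Varun and Yara each take £36,000.

Ottilie receives £12,000.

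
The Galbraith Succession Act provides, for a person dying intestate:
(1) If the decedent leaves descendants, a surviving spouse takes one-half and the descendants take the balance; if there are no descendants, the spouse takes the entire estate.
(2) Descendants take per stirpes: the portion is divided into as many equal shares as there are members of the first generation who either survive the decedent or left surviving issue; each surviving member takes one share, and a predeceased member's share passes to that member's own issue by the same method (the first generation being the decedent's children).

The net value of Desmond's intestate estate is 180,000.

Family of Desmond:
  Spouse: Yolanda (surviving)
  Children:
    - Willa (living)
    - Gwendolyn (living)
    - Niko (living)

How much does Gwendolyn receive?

Yolanda takes one-half of 180,000 = 90,000. The remaining 90,000 passes to the descendants.
The descendants' portion (90,000) is divided into 3 shares of 30,000: Willa, Gwendolyn, and Niko each take 30,000.

Gwendolyn receives 30,000.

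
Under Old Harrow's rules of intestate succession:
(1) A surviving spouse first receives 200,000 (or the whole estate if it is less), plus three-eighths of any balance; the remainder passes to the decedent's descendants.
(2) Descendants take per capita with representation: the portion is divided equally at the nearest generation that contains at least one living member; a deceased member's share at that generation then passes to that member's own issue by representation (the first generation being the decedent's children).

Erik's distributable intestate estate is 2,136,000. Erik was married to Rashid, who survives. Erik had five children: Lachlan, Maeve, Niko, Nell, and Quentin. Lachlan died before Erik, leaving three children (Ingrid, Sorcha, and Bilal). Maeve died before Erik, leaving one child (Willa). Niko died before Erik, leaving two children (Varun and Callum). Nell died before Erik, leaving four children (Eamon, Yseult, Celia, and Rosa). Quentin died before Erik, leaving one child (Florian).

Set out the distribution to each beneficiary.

Rashid first takes 200,000, leaving a balance of 1,936,000. Rashid then takes three-eighths of the balance (726,000), for a total of 926,000. The remaining 1,210,000 passes to the descendants.
No child survives, so the initial division is made at the grandchildren's generation.
The descendants' portion (1,210,000) is divided into 11 shares of 110,000: Ingrid, Sorcha, Bilal, Willa, Varun, Callum, Eamon, Yseult, Celia, Rosa, and Florian each take 110,000.

Rashid: 926,000; Ingrid: 110,000; Sorcha: 110,000; Bilal: 110,000; Willa: 110,000; Varun: 110,000; Callum: 110,000; Eamon: 110,000; Yseult: 110,000; Celia: 110,000; Rosa: 110,000; Florian: 110,000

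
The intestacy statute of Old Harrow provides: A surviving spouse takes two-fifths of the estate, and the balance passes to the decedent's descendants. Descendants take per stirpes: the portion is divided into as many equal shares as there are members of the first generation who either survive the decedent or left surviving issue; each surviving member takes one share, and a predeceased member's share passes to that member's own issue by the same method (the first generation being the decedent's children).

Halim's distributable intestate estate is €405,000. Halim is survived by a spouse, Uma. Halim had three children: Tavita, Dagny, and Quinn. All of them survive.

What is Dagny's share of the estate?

Uma takes two-fifths of €405,000 = €162,000. The remaining €243,000 passes to the descendants.
The descendants' portion (€243,000) is divided into 3 shares of €81,000: Tavita, Dagny, and Quinn each take €81,000.

Dagny receives €81,000.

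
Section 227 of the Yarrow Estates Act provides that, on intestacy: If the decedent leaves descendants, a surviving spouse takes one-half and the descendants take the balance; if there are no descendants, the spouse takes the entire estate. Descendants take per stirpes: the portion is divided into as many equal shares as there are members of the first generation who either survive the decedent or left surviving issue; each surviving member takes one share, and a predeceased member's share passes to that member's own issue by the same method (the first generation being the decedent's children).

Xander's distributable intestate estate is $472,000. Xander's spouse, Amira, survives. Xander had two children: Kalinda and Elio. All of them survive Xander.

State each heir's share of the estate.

Amira takes one-half of $472,000 = $236,000. The remaining $236,000 passes to the descendants.
The descendants' portion ($236,000) is divided into 2 shares of $118,000: Kalinda and Elio each take $118,000.

Amira: $236,000; Kalinda: $118,000; Elio: $118,000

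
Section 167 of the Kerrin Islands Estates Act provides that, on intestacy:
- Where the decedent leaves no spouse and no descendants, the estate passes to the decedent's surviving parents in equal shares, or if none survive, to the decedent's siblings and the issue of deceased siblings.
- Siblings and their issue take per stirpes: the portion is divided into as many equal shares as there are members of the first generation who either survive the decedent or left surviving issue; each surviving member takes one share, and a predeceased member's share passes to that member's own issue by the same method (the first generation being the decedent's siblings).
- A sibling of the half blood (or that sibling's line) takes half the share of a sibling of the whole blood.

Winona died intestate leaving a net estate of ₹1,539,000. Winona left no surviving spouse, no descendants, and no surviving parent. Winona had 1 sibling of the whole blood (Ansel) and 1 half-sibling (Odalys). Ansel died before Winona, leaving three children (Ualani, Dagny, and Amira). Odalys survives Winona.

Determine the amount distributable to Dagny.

The entire ₹1,539,000 passes to the siblings and their issue.
Counting each half-blood sibling's line as half a unit, there are 3/2 units in ₹1,539,000, so one unit is ₹1,026,000. Whole-blood lines (Ansel) take ₹1,026,000 each; half-blood lines (Odalys) take ₹513,000 each.
Ansel's share (₹1,026,000) is divided into 3 shares of ₹342,000: Ualani, Dagny, and Amira each take ₹342,000.

Dagny receives ₹342,000.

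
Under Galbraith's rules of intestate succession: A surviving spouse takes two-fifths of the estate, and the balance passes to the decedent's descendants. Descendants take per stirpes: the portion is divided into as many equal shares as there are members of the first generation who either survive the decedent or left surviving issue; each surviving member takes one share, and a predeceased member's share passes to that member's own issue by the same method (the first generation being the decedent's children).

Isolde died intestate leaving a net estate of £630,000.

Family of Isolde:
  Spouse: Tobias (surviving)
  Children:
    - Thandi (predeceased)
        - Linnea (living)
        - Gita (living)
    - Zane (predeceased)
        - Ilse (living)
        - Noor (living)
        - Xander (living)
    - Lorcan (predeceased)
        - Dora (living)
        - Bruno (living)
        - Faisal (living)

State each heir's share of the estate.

Tobias: £252,000; Linnea: £63,000; Gita: £63,000; Ilse: £42,000; Noor: £42,000; Xander: £42,000; Dora: £42,000; Bruno: £42,000; Faisal: £42,000

Tobias takes two-fifths of £630,000 = £252,000. The remaining £378,000 passes to the descendants.
The descendants' portion (£378,000) is divided into 3 shares of £126,000: Thandi's £126,000 share passes to Thandi's issue; Zane's £126,000 share passes to Zane's issue; Lorcan's £126,000 share passes to Lorcan's issue.
Thandi's share (£126,000) is divided into 2 shares of £63,000: Linnea and Gita each take £63,000.
Zane's share (£126,000) is divided into 3 shares of £42,000: Ilse, Noor, and Xander each take £42,000.
Lorcan's share (£126,000) is divided into 3 shares of £42,000: Dora, Bruno, and Faisal each take £42,000.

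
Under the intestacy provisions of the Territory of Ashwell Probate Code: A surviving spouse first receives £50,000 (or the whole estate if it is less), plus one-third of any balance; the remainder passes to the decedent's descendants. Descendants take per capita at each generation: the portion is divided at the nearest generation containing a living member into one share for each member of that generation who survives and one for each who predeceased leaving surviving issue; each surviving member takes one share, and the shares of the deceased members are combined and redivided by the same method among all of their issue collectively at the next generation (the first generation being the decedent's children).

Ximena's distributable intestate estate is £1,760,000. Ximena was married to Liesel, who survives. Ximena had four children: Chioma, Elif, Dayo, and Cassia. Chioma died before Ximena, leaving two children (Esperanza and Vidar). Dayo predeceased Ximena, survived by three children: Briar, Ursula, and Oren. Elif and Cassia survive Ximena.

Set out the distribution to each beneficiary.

Liesel: £620,000; Esperanza: £114,000; Vidar: £114,000; Elif: £285,000; Briar: £114,000; Ursula: £114,000; Oren: £114,000; Cassia: £285,000

Liesel first takes £50,000, leaving a balance of £1,710,000. Liesel then takes one-third of the balance (£570,000), for a total of £620,000. The remaining £1,140,000 passes to the descendants.
The descendants' portion (£1,140,000) is divided at the children's generation into 4 shares of £285,000. Elif and Cassia each take £285,000. The 2 shares of the deceased (Chioma and Dayo) are combined into a pool of £570,000.
That pool (£570,000) is divided at the grandchildren's generation equally among Esperanza, Vidar, Briar, Ursula, and Oren: £114,000 each.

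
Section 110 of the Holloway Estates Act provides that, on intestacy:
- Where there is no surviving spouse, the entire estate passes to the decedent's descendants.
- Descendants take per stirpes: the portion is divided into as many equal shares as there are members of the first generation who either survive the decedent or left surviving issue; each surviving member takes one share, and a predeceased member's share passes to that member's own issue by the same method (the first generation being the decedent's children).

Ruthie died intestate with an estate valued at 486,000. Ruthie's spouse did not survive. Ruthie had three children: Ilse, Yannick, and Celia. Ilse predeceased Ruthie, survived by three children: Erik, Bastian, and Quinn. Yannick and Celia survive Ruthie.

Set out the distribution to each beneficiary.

The entire 486,000 passes to the descendants.
That amount (486,000) is divided into 3 shares of 162,000: Yannick and Celia each take 162,000; Ilse's 162,000 share passes to Ilse's issue.
Ilse's share (162,000) is divided into 3 shares of 54,000: Erik, Bastian, and Quinn each take 54,000.

Erik: 54,000; Bastian: 54,000; Quinn: 54,000; Yannick: 162,000; Celia: 162,000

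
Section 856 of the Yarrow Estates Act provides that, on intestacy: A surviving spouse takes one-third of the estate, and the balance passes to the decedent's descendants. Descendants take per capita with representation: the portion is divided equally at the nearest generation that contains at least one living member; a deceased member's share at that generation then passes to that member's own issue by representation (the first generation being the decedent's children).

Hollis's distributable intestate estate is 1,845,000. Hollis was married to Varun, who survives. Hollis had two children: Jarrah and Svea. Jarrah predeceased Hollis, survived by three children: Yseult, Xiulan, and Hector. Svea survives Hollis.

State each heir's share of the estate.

Varun takes one-third of 1,845,000 = 615,000. The remaining 1,230,000 passes to the descendants.
The descendants' portion (1,230,000) is divided into 2 shares of 615,000: Svea takes 615,000; Jarrah's 615,000 share passes to Jarrah's issue.
Jarrah's share (615,000) is divided into 3 shares of 205,000: Yseult, Xiulan, and Hector each take 205,000.

Varun: 615,000; Yseult: 205,000; Xiulan: 205,000; Hector: 205,000; Svea: 615,000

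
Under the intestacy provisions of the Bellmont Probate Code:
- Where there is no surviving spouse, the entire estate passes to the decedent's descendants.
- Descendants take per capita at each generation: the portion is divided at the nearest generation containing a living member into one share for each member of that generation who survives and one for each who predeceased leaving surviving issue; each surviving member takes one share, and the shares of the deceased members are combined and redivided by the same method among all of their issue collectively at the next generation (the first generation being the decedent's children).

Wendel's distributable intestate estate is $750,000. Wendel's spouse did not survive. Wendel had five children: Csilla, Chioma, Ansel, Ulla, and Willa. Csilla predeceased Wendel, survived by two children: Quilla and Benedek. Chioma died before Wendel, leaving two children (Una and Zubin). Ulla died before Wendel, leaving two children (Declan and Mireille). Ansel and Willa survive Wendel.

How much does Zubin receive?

The entire $750,000 passes to the descendants.
That amount ($750,000) is divided at the children's generation into 5 shares of $150,000. Ansel and Willa each take $150,000. The 3 shares of the deceased (Csilla, Chioma, and Ulla) are combined into a pool of $450,000.
That pool ($450,000) is divided at the grandchildren's generation equally among Quilla, Benedek, Una, Zubin, Declan, and Mireille: $75,000 each.

Zubin receives $75,000.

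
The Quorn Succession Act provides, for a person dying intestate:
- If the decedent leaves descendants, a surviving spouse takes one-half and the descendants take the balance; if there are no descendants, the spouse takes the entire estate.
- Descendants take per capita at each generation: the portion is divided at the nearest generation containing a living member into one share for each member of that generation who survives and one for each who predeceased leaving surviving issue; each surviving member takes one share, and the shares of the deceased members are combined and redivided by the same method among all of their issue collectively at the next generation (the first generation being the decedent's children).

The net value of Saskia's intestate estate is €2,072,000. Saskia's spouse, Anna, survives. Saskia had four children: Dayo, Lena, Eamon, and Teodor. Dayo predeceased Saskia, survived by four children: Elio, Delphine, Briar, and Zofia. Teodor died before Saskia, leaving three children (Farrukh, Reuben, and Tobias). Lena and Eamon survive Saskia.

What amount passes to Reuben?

Reuben receives €74,000.

Anna takes one-half of €2,072,000 = €1,036,000. The remaining €1,036,000 passes to the descendants.
The descendants' portion (€1,036,000) is divided at the children's generation into 4 shares of €259,000. Lena and Eamon each take €259,000. The 2 shares of the deceased (Dayo and Teodor) are combined into a pool of €518,000.
That pool (€518,000) is divided at the grandchildren's generation equally among Elio, Delphine, Briar, Zofia, Farrukh, Reuben, and Tobias: €74,000 each.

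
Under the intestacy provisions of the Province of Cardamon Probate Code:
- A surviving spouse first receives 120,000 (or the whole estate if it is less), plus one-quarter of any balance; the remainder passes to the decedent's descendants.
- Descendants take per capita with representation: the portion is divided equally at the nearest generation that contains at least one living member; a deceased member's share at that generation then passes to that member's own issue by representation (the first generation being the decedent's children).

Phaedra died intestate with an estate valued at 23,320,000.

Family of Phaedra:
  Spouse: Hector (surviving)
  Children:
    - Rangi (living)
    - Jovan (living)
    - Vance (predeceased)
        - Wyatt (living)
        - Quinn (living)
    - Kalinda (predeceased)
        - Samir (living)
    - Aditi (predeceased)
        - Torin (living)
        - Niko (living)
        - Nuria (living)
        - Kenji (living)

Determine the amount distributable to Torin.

Hector first takes 120,000, leaving a balance of 23,200,000. Hector then takes one-quarter of the balance (5,800,000), for a total of 5,920,000. The remaining 17,400,000 passes to the descendants.
The descendants' portion (17,400,000) is divided into 5 shares of 3,480,000: Rangi and Jovan each take 3,480,000; Vance's 3,480,000 share passes to Vance's issue; Kalinda's 3,480,000 share passes to Kalinda's issue; Aditi's 3,480,000 share passes to Aditi's issue.
Vance's share (3,480,000) is divided into 2 shares of 1,740,000: Wyatt and Quinn each take 1,740,000.
Kalinda's share (3,480,000) passes entirely to Samir.
Aditi's share (3,480,000) is divided into 4 shares of 870,000: Torin, Niko, Nuria, and Kenji each take 870,000.

Torin receives 870,000.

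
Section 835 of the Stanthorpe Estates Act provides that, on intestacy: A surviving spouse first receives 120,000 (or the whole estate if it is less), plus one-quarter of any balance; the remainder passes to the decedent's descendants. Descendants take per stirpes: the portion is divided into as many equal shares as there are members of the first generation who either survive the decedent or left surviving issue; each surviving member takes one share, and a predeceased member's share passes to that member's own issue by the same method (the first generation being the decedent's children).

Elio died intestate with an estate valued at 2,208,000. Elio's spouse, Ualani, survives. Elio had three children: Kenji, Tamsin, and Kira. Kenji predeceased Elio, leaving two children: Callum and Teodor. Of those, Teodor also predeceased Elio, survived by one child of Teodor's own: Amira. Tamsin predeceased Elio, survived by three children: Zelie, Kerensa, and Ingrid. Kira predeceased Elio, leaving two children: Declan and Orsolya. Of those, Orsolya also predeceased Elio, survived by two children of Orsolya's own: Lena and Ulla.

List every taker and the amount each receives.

Ualani first takes 120,000, leaving a balance of 2,088,000. Ualani then takes one-quarter of the balance (522,000), for a total of 642,000. The remaining 1,566,000 passes to the descendants.
The descendants' portion (1,566,000) is divided into 3 shares of 522,000: Kenji's 522,000 share passes to Kenji's issue; Tamsin's 522,000 share passes to Tamsin's issue; Kira's 522,000 share passes to Kira's issue.
Kenji's share (522,000) is divided into 2 shares of 261,000: Callum takes 261,000; Teodor's 261,000 share passes to Teodor's issue.
Teodor's share (261,000) passes entirely to Amira.
Tamsin's share (522,000) is divided into 3 shares of 174,000: Zelie, Kerensa, and Ingrid each take 174,000.
Kira's share (522,000) is divided into 2 shares of 261,000: Declan takes 261,000; Orsolya's 261,000 share passes to Orsolya's issue.
Orsolya's share (261,000) is divided into 2 shares of 130,500: Lena and Ulla each take 130,500.

Ualani: 642,000; Callum: 261,000; Amira: 261,000; Zelie: 174,000; Kerensa: 174,000; Ingrid: 174,000; Declan: 261,000; Lena: 130,500; Ulla: 130,500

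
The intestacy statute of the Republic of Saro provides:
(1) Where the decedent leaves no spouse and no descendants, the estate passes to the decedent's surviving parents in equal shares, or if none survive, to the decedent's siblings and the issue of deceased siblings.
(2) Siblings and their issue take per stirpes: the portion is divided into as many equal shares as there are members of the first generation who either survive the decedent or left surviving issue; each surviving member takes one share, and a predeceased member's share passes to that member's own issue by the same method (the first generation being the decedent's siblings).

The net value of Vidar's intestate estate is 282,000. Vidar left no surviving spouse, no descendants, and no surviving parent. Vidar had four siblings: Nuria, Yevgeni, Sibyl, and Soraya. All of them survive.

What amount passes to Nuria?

Nuria receives 70,500.

The entire 282,000 passes to the siblings and their issue.
That amount (282,000) is divided into 4 shares of 70,500: Nuria, Yevgeni, Sibyl, and Soraya each take 70,500.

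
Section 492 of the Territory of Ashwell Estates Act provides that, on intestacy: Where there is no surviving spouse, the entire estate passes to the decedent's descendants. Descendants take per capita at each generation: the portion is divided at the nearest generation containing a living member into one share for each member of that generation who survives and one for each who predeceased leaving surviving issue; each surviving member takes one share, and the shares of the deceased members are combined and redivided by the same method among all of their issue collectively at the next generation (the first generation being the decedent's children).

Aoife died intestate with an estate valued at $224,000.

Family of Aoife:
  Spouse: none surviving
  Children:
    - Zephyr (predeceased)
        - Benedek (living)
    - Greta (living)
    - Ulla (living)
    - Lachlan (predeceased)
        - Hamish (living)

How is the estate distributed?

Benedek: $56,000; Greta: $56,000; Ulla: $56,000; Hamish: $56,000

The entire $224,000 passes to the descendants.
That amount ($224,000) is divided at the children's generation into 4 shares of $56,000. Greta and Ulla each take $56,000. The 2 shares of the deceased (Zephyr and Lachlan) are combined into a pool of $112,000.
That pool ($112,000) is divided at the grandchildren's generation equally among Benedek and Hamish: $56,000 each.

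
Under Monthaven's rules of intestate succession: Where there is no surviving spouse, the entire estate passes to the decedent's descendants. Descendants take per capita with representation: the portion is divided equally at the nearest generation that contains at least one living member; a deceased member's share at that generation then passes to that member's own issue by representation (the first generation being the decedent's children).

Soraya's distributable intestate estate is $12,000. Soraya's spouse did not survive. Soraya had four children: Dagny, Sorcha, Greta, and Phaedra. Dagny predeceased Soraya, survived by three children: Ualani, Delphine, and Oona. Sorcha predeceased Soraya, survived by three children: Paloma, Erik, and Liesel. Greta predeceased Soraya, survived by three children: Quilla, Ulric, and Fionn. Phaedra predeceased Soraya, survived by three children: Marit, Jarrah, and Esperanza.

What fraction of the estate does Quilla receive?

The entire $12,000 passes to the descendants.
No child survives, so the initial division is made at the grandchildren's generation.
That amount ($12,000) is divided into 12 shares of $1,000: Ualani, Delphine, Oona, Paloma, Erik, Liesel, Quilla, Ulric, Fionn, Marit, Jarrah, and Esperanza each take $1,000.

Quilla receives 1/12 of the estate.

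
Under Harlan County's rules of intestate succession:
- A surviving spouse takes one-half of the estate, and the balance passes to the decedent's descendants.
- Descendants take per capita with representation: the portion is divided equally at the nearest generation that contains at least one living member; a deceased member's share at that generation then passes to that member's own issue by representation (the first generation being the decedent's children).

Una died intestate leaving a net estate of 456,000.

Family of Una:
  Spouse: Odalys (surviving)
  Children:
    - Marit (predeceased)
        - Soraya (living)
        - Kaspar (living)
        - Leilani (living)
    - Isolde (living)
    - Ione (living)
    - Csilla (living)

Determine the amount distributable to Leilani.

Leilani receives 19,000.

Odalys takes one-half of 456,000 = 228,000. The remaining 228,000 passes to the descendants.
The descendants' portion (228,000) is divided into 4 shares of 57,000: Isolde, Ione, and Csilla each take 57,000; Marit's 57,000 share passes to Marit's issue.
Marit's share (57,000) is divided into 3 shares of 19,000: Soraya, Kaspar, and Leilani each take 19,000.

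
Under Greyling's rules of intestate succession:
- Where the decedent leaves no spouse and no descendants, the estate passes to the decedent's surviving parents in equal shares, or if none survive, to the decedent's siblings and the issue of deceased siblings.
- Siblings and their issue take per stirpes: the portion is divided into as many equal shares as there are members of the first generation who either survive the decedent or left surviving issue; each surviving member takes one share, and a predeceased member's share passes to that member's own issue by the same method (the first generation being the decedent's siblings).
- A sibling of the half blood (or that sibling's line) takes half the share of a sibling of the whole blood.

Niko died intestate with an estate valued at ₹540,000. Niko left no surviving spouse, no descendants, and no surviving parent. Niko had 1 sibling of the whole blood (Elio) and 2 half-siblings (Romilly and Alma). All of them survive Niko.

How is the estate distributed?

The entire ₹540,000 passes to the siblings and their issue.
Counting each half-blood sibling's line as half a unit, there are 2 units in ₹540,000, so one unit is ₹270,000. Whole-blood lines (Elio) take ₹270,000 each; half-blood lines (Romilly and Alma) take ₹135,000 each.

Romilly: ₹135,000; Elio: ₹270,000; Alma: ₹135,000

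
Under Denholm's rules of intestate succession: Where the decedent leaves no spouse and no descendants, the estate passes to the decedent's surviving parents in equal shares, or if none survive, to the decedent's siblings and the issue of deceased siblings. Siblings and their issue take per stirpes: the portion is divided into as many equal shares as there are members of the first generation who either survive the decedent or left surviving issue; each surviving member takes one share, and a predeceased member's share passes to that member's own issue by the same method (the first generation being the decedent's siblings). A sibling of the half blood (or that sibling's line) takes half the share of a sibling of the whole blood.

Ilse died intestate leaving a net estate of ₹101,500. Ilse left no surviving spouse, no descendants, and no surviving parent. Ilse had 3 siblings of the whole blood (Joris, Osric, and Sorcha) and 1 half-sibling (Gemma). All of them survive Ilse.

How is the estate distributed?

Joris: ₹29,000; Osric: ₹29,000; Gemma: ₹14,500; Sorcha: ₹29,000

The entire ₹101,500 passes to the siblings and their issue.
Counting each half-blood sibling's line as half a unit, there are 7/2 units in ₹101,500, so one unit is ₹29,000. Whole-blood lines (Joris, Osric, and Sorcha) take ₹29,000 each; half-blood lines (Gemma) take ₹14,500 each.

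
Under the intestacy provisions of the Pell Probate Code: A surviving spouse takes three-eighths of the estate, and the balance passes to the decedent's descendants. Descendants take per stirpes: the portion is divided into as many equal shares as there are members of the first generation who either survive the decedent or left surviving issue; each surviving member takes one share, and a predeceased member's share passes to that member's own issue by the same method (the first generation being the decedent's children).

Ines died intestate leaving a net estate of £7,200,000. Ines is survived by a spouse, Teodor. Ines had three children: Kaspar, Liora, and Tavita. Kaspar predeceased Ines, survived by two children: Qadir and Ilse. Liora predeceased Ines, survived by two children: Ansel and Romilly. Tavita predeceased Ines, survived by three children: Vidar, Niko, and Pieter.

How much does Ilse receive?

Teodor takes three-eighths of £7,200,000 = £2,700,000. The remaining £4,500,000 passes to the descendants.
The descendants' portion (£4,500,000) is divided into 3 shares of £1,500,000: Kaspar's £1,500,000 share passes to Kaspar's issue; Liora's £1,500,000 share passes to Liora's issue; Tavita's £1,500,000 share passes to Tavita's issue.
Kaspar's share (£1,500,000) is divided into 2 shares of £750,000: Qadir and Ilse each take £750,000.
Liora's share (£1,500,000) is divided into 2 shares of £750,000: Ansel and Romilly each take £750,000.
Tavita's share (£1,500,000) is divided into 3 shares of £500,000: Vidar, Niko, and Pieter each take £500,000.

Ilse receives £750,000.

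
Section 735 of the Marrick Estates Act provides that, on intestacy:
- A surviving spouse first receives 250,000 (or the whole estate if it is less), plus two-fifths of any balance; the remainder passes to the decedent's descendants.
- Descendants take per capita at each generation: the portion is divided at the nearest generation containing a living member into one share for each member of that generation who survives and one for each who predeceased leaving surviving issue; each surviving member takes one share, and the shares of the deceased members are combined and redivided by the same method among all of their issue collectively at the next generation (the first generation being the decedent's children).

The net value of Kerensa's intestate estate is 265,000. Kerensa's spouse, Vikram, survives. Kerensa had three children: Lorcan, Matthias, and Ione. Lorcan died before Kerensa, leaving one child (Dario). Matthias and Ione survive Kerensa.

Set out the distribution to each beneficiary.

Vikram first takes 250,000, leaving a balance of 15,000. Vikram then takes two-fifths of the balance (6,000), for a total of 256,000. The remaining 9,000 passes to the descendants.
The descendants' portion (9,000) is divided at the children's generation into 3 shares of 3,000. Matthias and Ione each take 3,000. The remaining share for the deceased Lorcan (3,000) is carried to the next generation.
That pool (3,000) passes entirely to Dario, the sole taker at the grandchildren's generation.

Vikram: 256,000; Dario: 3,000; Matthias: 3,000; Ione: 3,000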